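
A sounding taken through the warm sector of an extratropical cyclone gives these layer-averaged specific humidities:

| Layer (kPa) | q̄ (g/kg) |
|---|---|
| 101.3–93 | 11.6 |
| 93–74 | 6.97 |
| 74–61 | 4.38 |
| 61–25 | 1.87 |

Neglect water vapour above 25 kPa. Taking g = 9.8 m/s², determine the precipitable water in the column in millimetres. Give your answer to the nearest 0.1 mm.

Precipitable water is the column-integrated vapour mass per unit area: PW = (1/g) Σ q̄ Δp, with q in kg/kg and Δp in Pa (1 kg/m² of water = 1 mm).
Layer 101.3–93 kPa: Δp = 83 hPa = 8300 Pa, q̄ = 0.0116 kg/kg → 0.0116 × 8300 / 9.8 = 9.82 mm
Layer 93–74 kPa: Δp = 190 hPa = 19000 Pa, q̄ = 0.00697 kg/kg → 0.00697 × 19000 / 9.8 = 13.51 mm
Layer 74–61 kPa: Δp = 130 hPa = 13000 Pa, q̄ = 0.00438 kg/kg → 0.00438 × 13000 / 9.8 = 5.81 mm
Layer 61–25 kPa: Δp = 360 hPa = 36000 Pa, q̄ = 0.00187 kg/kg → 0.00187 × 36000 / 9.8 = 6.87 mm
PW = 9.82 + 13.51 + 5.81 + 6.87 = 36.01 ≈ 36.0 mm.

PW ≈ 36.0 mm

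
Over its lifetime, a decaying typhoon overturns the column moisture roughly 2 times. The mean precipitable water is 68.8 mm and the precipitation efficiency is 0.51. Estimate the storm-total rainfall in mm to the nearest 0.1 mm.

rainfall ≈ 70.2 mm

Each cycle deposits ε × PW = 0.51 × 68.8 = 35.088 mm.
Over 2 cycles: 2 × 35.088 = 70.2 mm.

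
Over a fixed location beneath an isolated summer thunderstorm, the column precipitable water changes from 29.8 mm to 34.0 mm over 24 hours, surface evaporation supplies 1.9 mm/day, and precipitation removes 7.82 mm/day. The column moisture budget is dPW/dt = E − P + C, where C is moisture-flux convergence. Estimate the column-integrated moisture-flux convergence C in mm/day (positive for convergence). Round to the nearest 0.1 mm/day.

C ≈ 10.1 mm/day

dPW/dt = (34.0 − 29.8) mm / (24/24 day) = +4.200 mm/day.
C = dPW/dt − E + P = (+4.200) − 1.9 + 7.82 = 10.1 mm/day.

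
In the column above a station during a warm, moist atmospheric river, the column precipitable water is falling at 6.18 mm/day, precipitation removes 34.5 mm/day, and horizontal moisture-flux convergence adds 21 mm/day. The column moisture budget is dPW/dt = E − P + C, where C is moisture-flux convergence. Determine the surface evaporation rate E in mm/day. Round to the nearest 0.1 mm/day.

E ≈ 7.3 mm/day

dPW/dt = -6.18 mm/day.
E = dPW/dt + P − C = (-6.18) + 34.5 − (21) = 7.3 mm/day.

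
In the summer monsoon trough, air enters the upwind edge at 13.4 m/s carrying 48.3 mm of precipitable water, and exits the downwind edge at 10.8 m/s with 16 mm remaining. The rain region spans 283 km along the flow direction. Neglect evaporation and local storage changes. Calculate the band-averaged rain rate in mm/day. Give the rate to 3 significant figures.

R ≈ 145 mm/day

Column moisture flux per unit crosswind length is F = V × PW.
Inflow: F_in = 13.4 × 48.3 = 647.22 mm·m/s
Outflow: F_out = 10.8 × 16 = 172.8 mm·m/s
Steady-state rate R = (F_in − F_out)/L = (647.22 − 172.8) / 283000 m = 1.676e-03 mm/s.
R = 1.676e-03 × 3600 × 24 = 145 mm/day.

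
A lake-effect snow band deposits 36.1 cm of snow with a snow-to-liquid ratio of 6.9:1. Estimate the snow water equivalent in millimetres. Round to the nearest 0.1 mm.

SWE ≈ 52.3 mm

SWE = snow depth / ratio = 36.1 cm / 6.9 = 5.232 cm = 52.3 mm.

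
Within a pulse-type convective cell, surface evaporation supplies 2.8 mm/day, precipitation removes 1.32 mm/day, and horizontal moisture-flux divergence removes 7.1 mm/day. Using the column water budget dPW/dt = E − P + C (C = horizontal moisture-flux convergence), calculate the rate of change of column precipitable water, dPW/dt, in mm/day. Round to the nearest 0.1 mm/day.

dPW/dt = E − P + C = 2.8 − 1.32 + (-7.1) = -5.6 mm/day.

dPW/dt ≈ -5.6 mm/day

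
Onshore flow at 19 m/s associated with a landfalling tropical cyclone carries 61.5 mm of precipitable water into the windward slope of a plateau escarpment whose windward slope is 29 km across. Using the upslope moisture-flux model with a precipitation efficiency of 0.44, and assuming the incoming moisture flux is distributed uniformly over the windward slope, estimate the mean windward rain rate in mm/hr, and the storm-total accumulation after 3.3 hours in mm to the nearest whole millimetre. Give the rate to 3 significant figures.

Incoming column moisture flux per unit ridge length: F = V × PW = 19 × 61.5 = 1168.5 mm·m/s.
Spread over the 29 km slope with efficiency ε = 0.44: R = ε·F/W = 0.44 × 1168.5 / 29000 m = 1.773e-02 mm/s.
R = 1.773e-02 × 3600 = 63.8 mm/hr.
Over 3.3 h: total = 63.8 × 3.3 = 210.54 ≈ 211 mm.

R ≈ 63.8 mm/hr; total ≈ 211 mm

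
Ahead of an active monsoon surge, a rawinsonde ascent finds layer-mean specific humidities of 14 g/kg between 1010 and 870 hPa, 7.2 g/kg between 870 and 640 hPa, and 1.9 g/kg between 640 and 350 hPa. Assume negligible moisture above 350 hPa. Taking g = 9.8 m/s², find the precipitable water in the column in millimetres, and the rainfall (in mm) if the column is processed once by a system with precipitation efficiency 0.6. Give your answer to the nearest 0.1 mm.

Precipitable water is the column-integrated vapour mass per unit area: PW = (1/g) Σ q̄ Δp, with q in kg/kg and Δp in Pa (1 kg/m² of water = 1 mm).
Layer 1010–870 hPa: Δp = 140 hPa = 14000 Pa, q̄ = 0.014 kg/kg → 0.014 × 14000 / 9.8 = 20.00 mm
Layer 870–640 hPa: Δp = 230 hPa = 23000 Pa, q̄ = 0.0072 kg/kg → 0.0072 × 23000 / 9.8 = 16.90 mm
Layer 640–350 hPa: Δp = 290 hPa = 29000 Pa, q̄ = 0.0019 kg/kg → 0.0019 × 29000 / 9.8 = 5.62 mm
PW = 20.00 + 16.90 + 5.62 = 42.52 ≈ 42.5 mm.
Rainfall = ε × PW = 0.6 × 42.5 = 25.5 mm.

PW ≈ 42.5 mm; rainfall ≈ 25.5 mm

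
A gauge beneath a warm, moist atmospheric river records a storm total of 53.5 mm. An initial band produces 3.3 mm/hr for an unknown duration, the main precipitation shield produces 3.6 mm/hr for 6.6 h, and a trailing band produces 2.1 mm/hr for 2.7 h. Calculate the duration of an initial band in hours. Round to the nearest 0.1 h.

Known phases: 3.6 × 6.6 + 2.1 × 2.7 = 23.76 + 5.67 = 29.43 mm.
Remaining depth = 53.5 − 29.43 = 24.07 mm.
Duration = 24.07 / 3.3 = 7.3 h.

duration ≈ 7.3 h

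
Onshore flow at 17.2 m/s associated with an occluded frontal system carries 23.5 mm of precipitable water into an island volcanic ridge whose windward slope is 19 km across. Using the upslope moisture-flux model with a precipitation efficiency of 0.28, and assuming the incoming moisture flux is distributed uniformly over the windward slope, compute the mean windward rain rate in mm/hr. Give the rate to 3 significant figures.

R ≈ 21.4 mm/hr

Incoming column moisture flux per unit ridge length: F = V × PW = 17.2 × 23.5 = 404.2 mm·m/s.
Spread over the 19 km slope with efficiency ε = 0.28: R = ε·F/W = 0.28 × 404.2 / 19000 m = 5.957e-03 mm/s.
R = 5.957e-03 × 3600 = 21.4 mm/hr.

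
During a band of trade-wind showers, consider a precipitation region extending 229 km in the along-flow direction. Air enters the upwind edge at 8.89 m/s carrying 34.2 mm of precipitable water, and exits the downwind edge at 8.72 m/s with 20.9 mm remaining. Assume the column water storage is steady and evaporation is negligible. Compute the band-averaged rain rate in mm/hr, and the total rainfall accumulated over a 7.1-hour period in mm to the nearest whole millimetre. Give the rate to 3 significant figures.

R ≈ 1.91 mm/hr; total ≈ 14 mm

Column moisture flux per unit crosswind length is F = V × PW.
Inflow: F_in = 8.89 × 34.2 = 304.038 mm·m/s
Outflow: F_out = 8.72 × 20.9 = 182.248 mm·m/s
Steady-state rate R = (F_in − F_out)/L = (304.038 − 182.248) / 229000 m = 5.318e-04 mm/s.
R = 5.318e-04 × 3600 = 1.91 mm/hr.
Over 7.1 h: total = 1.91 × 7.1 = 13.561 ≈ 14 mm.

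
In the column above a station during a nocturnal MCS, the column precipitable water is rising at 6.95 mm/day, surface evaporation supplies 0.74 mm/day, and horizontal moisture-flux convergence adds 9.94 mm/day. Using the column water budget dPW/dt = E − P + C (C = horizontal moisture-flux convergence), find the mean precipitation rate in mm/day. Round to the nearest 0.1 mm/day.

P ≈ 3.7 mm/day

dPW/dt = +6.95 mm/day.
P = E + C − dPW/dt = 0.74 + (9.94) − (+6.95) = 3.7 mm/day.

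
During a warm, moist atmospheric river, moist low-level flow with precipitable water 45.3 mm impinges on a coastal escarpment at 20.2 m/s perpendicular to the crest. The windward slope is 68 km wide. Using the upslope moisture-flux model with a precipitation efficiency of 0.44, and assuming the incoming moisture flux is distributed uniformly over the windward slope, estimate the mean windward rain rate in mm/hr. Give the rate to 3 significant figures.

Incoming column moisture flux per unit ridge length: F = V × PW = 20.2 × 45.3 = 915.06 mm·m/s.
Spread over the 68 km slope with efficiency ε = 0.44: R = ε·F/W = 0.44 × 915.06 / 68000 m = 5.921e-03 mm/s.
R = 5.921e-03 × 3600 = 21.3 mm/hr.

R ≈ 21.3 mm/hr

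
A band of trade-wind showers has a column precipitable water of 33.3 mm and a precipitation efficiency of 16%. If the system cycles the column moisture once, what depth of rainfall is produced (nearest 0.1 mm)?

Rainfall = ε × PW = 0.16 × 33.3 = 5.3 mm.

rainfall ≈ 5.3 mm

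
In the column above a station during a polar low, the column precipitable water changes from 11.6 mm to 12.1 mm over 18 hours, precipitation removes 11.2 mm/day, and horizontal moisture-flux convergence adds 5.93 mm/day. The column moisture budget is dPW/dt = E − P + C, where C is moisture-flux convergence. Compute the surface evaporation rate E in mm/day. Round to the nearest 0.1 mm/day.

dPW/dt = (12.1 − 11.6) mm / (18/24 day) = +0.667 mm/day.
E = dPW/dt + P − C = (+0.667) + 11.2 − (5.93) = 5.9 mm/day.

E ≈ 5.9 mm/day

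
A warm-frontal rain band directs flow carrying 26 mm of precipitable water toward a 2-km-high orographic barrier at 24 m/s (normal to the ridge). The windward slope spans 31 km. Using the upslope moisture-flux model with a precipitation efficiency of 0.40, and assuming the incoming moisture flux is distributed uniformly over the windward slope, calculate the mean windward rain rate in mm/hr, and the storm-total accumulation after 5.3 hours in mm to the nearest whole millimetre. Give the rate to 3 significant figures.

R ≈ 29.0 mm/hr; total ≈ 154 mm

Incoming column moisture flux per unit ridge length: F = V × PW = 24 × 26 = 624 mm·m/s.
Spread over the 31 km slope with efficiency ε = 0.40: R = ε·F/W = 0.40 × 624 / 31000 m = 8.052e-03 mm/s.
R = 8.052e-03 × 3600 = 29.0 mm/hr.
Over 5.3 h: total = 29.0 × 5.3 = 153.7 ≈ 154 mm.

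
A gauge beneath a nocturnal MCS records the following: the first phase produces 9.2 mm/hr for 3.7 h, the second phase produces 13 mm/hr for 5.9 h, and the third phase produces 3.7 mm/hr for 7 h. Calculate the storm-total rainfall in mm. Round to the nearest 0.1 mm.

total ≈ 136.6 mm

Total = Σ Rᵢ Δtᵢ = 9.2 × 3.7 + 13 × 5.9 + 3.7 × 7
      = 34.04 + 76.7 + 25.9 = 136.6 mm.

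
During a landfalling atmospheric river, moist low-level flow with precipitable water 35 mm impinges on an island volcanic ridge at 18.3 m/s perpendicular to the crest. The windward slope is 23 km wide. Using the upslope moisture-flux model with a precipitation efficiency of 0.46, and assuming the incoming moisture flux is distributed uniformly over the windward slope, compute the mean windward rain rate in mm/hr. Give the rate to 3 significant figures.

R ≈ 46.1 mm/hr

Incoming column moisture flux per unit ridge length: F = V × PW = 18.3 × 35 = 640.5 mm·m/s.
Spread over the 23 km slope with efficiency ε = 0.46: R = ε·F/W = 0.46 × 640.5 / 23000 m = 1.281e-02 mm/s.
R = 1.281e-02 × 3600 = 46.1 mm/hr.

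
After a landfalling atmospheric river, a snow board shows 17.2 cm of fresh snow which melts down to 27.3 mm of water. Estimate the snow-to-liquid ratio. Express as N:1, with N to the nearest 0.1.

Ratio = snow depth / SWE = 172 mm / 27.3 mm = 6.3, i.e. 6.3:1.

ratio ≈ 6.3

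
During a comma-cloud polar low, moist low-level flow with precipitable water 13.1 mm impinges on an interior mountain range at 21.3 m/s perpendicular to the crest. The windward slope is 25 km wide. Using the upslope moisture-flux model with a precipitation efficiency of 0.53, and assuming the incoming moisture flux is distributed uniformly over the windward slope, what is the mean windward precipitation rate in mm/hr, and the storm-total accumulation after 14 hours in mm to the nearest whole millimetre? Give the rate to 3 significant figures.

Incoming column moisture flux per unit ridge length: F = V × PW = 21.3 × 13.1 = 279.03 mm·m/s.
Spread over the 25 km slope with efficiency ε = 0.53: R = ε·F/W = 0.53 × 279.03 / 25000 m = 5.915e-03 mm/s.
R = 5.915e-03 × 3600 = 21.3 mm/hr.
Over 14 h: total = 21.3 × 14 = 298.2 ≈ 298 mm.

R ≈ 21.3 mm/hr; total ≈ 298 mm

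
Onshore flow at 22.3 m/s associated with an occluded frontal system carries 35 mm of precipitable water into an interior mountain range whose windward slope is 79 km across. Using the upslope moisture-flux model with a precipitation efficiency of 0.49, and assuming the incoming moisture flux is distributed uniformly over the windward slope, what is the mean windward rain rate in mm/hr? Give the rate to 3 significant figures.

R ≈ 17.4 mm/hr

Incoming column moisture flux per unit ridge length: F = V × PW = 22.3 × 35 = 780.5 mm·m/s.
Spread over the 79 km slope with efficiency ε = 0.49: R = ε·F/W = 0.49 × 780.5 / 79000 m = 4.841e-03 mm/s.
R = 4.841e-03 × 3600 = 17.4 mm/hr.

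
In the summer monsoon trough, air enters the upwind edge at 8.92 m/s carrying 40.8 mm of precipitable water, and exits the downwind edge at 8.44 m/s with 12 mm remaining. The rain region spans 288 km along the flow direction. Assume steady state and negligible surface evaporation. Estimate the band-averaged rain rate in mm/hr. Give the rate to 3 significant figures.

R ≈ 3.28 mm/hr

Column moisture flux per unit crosswind length is F = V × PW.
Inflow: F_in = 8.92 × 40.8 = 363.936 mm·m/s
Outflow: F_out = 8.44 × 12 = 101.28 mm·m/s
Steady-state rate R = (F_in − F_out)/L = (363.936 − 101.28) / 288000 m = 9.120e-04 mm/s.
R = 9.120e-04 × 3600 = 3.28 mm/hr.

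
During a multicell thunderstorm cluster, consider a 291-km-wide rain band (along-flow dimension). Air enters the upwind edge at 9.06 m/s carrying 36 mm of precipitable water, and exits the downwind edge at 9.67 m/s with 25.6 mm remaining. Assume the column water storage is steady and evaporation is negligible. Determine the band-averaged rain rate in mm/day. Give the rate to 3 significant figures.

R ≈ 23.3 mm/day

Column moisture flux per unit crosswind length is F = V × PW.
Inflow: F_in = 9.06 × 36 = 326.16 mm·m/s
Outflow: F_out = 9.67 × 25.6 = 247.552 mm·m/s
Steady-state rate R = (F_in − F_out)/L = (326.16 − 247.552) / 291000 m = 2.701e-04 mm/s.
R = 2.701e-04 × 3600 × 24 = 23.3 mm/day.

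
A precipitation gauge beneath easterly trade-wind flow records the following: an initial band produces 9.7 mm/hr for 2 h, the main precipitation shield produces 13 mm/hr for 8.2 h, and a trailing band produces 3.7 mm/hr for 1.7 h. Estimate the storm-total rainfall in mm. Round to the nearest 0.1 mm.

Total = Σ Rᵢ Δtᵢ = 9.7 × 2 + 13 × 8.2 + 3.7 × 1.7
      = 19.4 + 106.6 + 6.29 = 132.3 mm.

total ≈ 132.3 mm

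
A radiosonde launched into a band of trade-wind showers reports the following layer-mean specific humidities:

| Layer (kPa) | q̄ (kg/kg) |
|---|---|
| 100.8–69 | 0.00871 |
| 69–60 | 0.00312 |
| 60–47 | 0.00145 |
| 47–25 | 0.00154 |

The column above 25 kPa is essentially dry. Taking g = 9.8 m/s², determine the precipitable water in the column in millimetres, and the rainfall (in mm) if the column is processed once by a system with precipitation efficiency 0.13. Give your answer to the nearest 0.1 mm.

PW ≈ 36.5 mm; rainfall ≈ 4.7 mm

Precipitable water is the column-integrated vapour mass per unit area: PW = (1/g) Σ q̄ Δp, with q in kg/kg and Δp in Pa (1 kg/m² of water = 1 mm).
Layer 100.8–69 kPa: Δp = 318 hPa = 31800 Pa, q̄ = 0.00871 kg/kg → 0.00871 × 31800 / 9.8 = 28.26 mm
Layer 69–60 kPa: Δp = 90 hPa = 9000 Pa, q̄ = 0.00312 kg/kg → 0.00312 × 9000 / 9.8 = 2.87 mm
Layer 60–47 kPa: Δp = 130 hPa = 13000 Pa, q̄ = 0.00145 kg/kg → 0.00145 × 13000 / 9.8 = 1.92 mm
Layer 47–25 kPa: Δp = 220 hPa = 22000 Pa, q̄ = 0.00154 kg/kg → 0.00154 × 22000 / 9.8 = 3.46 mm
PW = 28.26 + 2.87 + 1.92 + 3.46 = 36.51 ≈ 36.5 mm.
Rainfall = ε × PW = 0.13 × 36.5 = 4.7 mm.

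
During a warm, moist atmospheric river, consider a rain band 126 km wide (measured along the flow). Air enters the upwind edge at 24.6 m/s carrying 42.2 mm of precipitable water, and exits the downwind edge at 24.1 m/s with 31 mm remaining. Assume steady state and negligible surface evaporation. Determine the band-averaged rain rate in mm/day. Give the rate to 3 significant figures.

R ≈ 200 mm/day

Column moisture flux per unit crosswind length is F = V × PW.
Inflow: F_in = 24.6 × 42.2 = 1038.12 mm·m/s
Outflow: F_out = 24.1 × 31 = 747.1 mm·m/s
Steady-state rate R = (F_in − F_out)/L = (1038.12 − 747.1) / 126000 m = 2.310e-03 mm/s.
R = 2.310e-03 × 3600 × 24 = 200 mm/day.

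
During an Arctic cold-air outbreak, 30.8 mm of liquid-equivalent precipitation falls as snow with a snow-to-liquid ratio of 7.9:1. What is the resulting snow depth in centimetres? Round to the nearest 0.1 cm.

Snow depth = liquid × ratio = 30.8 mm × 7.9 = 243.32 mm = 24.3 cm.

snow depth ≈ 24.3 cm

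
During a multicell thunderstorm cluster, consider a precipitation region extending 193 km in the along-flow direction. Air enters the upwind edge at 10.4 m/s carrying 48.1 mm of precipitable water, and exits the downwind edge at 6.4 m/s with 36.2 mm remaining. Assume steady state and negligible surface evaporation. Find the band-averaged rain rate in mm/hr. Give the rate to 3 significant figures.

Column moisture flux per unit crosswind length is F = V × PW.
Inflow: F_in = 10.4 × 48.1 = 500.24 mm·m/s
Outflow: F_out = 6.4 × 36.2 = 231.68 mm·m/s
Steady-state rate R = (F_in − F_out)/L = (500.24 − 231.68) / 193000 m = 1.392e-03 mm/s.
R = 1.392e-03 × 3600 = 5.01 mm/hr.

R ≈ 5.01 mm/hr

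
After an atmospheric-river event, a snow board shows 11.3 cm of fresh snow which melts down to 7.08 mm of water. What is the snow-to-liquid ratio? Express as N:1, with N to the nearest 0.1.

ratio ≈ 16.0

Ratio = snow depth / SWE = 113 mm / 7.08 mm = 16.0, i.e. 16.0:1.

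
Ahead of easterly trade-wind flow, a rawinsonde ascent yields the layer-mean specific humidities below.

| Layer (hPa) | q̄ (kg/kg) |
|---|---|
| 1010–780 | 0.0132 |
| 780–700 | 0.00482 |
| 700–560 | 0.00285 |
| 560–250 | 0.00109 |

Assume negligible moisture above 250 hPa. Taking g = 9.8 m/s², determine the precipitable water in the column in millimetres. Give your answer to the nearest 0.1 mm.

Precipitable water is the column-integrated vapour mass per unit area: PW = (1/g) Σ q̄ Δp, with q in kg/kg and Δp in Pa (1 kg/m² of water = 1 mm).
Layer 1010–780 hPa: Δp = 230 hPa = 23000 Pa, q̄ = 0.0132 kg/kg → 0.0132 × 23000 / 9.8 = 30.98 mm
Layer 780–700 hPa: Δp = 80 hPa = 8000 Pa, q̄ = 0.00482 kg/kg → 0.00482 × 8000 / 9.8 = 3.93 mm
Layer 700–560 hPa: Δp = 140 hPa = 14000 Pa, q̄ = 0.00285 kg/kg → 0.00285 × 14000 / 9.8 = 4.07 mm
Layer 560–250 hPa: Δp = 310 hPa = 31000 Pa, q̄ = 0.00109 kg/kg → 0.00109 × 31000 / 9.8 = 3.45 mm
PW = 30.98 + 3.93 + 4.07 + 3.45 = 42.43 ≈ 42.4 mm.

PW ≈ 42.4 mm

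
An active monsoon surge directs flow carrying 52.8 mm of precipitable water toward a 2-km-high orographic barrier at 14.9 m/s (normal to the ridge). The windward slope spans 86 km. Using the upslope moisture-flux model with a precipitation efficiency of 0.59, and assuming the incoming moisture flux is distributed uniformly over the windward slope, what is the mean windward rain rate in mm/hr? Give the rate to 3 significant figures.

Incoming column moisture flux per unit ridge length: F = V × PW = 14.9 × 52.8 = 786.72 mm·m/s.
Spread over the 86 km slope with efficiency ε = 0.59: R = ε·F/W = 0.59 × 786.72 / 86000 m = 5.397e-03 mm/s.
R = 5.397e-03 × 3600 = 19.4 mm/hr.

R ≈ 19.4 mm/hr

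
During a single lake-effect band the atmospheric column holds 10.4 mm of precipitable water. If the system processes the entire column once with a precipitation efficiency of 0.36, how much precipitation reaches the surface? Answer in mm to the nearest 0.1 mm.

precipitation ≈ 3.7 mm

Precipitation = ε × PW = 0.36 × 10.4 = 3.7 mm.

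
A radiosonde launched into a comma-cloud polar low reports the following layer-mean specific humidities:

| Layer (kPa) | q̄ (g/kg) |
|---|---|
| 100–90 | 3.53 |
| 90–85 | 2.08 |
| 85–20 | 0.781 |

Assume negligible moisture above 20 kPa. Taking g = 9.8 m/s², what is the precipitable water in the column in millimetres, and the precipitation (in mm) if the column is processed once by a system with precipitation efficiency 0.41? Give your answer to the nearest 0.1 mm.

Precipitable water is the column-integrated vapour mass per unit area: PW = (1/g) Σ q̄ Δp, with q in kg/kg and Δp in Pa (1 kg/m² of water = 1 mm).
Layer 100–90 kPa: Δp = 100 hPa = 10000 Pa, q̄ = 0.00353 kg/kg → 0.00353 × 10000 / 9.8 = 3.60 mm
Layer 90–85 kPa: Δp = 50 hPa = 5000 Pa, q̄ = 0.00208 kg/kg → 0.00208 × 5000 / 9.8 = 1.06 mm
Layer 85–20 kPa: Δp = 650 hPa = 65000 Pa, q̄ = 0.000781 kg/kg → 0.000781 × 65000 / 9.8 = 5.18 mm
PW = 3.60 + 1.06 + 5.18 = 9.84 ≈ 9.8 mm.
Precipitation = ε × PW = 0.41 × 9.8 = 4.0 mm.

PW ≈ 9.8 mm; precipitation ≈ 4.0 mm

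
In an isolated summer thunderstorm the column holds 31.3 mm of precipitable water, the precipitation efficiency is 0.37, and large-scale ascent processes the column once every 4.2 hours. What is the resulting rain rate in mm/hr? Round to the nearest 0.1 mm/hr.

Each overturning extracts ε × PW = 0.37 × 31.3 = 11.581 mm.
Rate = ε·PW / τ = 11.581 / 4.2 h = 2.8 mm/hr.

R ≈ 2.8 mm/hr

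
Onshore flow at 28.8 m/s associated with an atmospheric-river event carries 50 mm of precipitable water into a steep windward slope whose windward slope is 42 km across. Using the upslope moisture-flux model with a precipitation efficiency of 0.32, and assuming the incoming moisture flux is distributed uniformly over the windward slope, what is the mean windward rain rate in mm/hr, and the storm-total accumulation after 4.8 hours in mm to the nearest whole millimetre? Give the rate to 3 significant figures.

R ≈ 39.5 mm/hr; total ≈ 190 mm

Incoming column moisture flux per unit ridge length: F = V × PW = 28.8 × 50 = 1440 mm·m/s.
Spread over the 42 km slope with efficiency ε = 0.32: R = ε·F/W = 0.32 × 1440 / 42000 m = 1.097e-02 mm/s.
R = 1.097e-02 × 3600 = 39.5 mm/hr.
Over 4.8 h: total = 39.5 × 4.8 = 189.6 ≈ 190 mm.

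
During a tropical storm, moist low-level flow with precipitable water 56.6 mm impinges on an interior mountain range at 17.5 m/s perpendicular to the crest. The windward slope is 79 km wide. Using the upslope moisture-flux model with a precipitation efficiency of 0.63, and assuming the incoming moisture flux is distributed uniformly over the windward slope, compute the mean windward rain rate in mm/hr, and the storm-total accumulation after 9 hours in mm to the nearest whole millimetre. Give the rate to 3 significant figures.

Incoming column moisture flux per unit ridge length: F = V × PW = 17.5 × 56.6 = 990.5 mm·m/s.
Spread over the 79 km slope with efficiency ε = 0.63: R = ε·F/W = 0.63 × 990.5 / 79000 m = 7.899e-03 mm/s.
R = 7.899e-03 × 3600 = 28.4 mm/hr.
Over 9 h: total = 28.4 × 9 = 255.6 ≈ 256 mm.

R ≈ 28.4 mm/hr; total ≈ 256 mm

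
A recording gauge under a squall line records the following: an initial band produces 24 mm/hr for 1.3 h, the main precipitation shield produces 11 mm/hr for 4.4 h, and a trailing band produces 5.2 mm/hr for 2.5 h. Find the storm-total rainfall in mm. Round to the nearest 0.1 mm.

Total = Σ Rᵢ Δtᵢ = 24 × 1.3 + 11 × 4.4 + 5.2 × 2.5
      = 31.2 + 48.4 + 13 = 92.6 mm.

total ≈ 92.6 mm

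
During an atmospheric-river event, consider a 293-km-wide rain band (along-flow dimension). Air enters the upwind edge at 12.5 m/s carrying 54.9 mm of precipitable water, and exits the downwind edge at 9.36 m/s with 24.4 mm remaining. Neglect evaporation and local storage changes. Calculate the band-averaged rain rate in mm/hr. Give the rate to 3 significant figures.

R ≈ 5.63 mm/hr

Column moisture flux per unit crosswind length is F = V × PW.
Inflow: F_in = 12.5 × 54.9 = 686.25 mm·m/s
Outflow: F_out = 9.36 × 24.4 = 228.384 mm·m/s
Steady-state rate R = (F_in − F_out)/L = (686.25 − 228.384) / 293000 m = 1.563e-03 mm/s.
R = 1.563e-03 × 3600 = 5.63 mm/hr.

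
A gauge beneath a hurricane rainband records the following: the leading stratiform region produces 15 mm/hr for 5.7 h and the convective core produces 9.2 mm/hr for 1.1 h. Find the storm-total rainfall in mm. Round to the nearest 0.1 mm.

total ≈ 95.6 mm

Total = Σ Rᵢ Δtᵢ = 15 × 5.7 + 9.2 × 1.1
      = 85.5 + 10.12 = 95.6 mm.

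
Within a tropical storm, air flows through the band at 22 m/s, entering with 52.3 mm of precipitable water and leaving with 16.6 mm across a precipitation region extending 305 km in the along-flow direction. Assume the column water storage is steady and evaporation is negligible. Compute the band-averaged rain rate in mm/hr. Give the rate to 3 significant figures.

R ≈ 9.27 mm/hr

Column moisture flux per unit crosswind length is F = V × PW.
Inflow: F_in = 22 × 52.3 = 1150.6 mm·m/s
Outflow: F_out = 22 × 16.6 = 365.2 mm·m/s
Steady-state rate R = (F_in − F_out)/L = (1150.6 − 365.2) / 305000 m = 2.575e-03 mm/s.
R = 2.575e-03 × 3600 = 9.27 mm/hr.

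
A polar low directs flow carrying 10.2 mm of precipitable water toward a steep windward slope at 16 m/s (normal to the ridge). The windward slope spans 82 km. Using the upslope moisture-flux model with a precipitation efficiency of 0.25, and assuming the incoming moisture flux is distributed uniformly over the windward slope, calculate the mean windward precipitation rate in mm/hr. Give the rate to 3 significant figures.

Incoming column moisture flux per unit ridge length: F = V × PW = 16 × 10.2 = 163.2 mm·m/s.
Spread over the 82 km slope with efficiency ε = 0.25: R = ε·F/W = 0.25 × 163.2 / 82000 m = 4.976e-04 mm/s.
R = 4.976e-04 × 3600 = 1.79 mm/hr.

R ≈ 1.79 mm/hr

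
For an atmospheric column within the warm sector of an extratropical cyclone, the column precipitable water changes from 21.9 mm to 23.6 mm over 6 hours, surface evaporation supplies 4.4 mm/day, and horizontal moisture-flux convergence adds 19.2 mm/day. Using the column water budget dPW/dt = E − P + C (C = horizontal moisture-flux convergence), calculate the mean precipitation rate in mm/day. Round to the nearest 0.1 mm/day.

dPW/dt = (23.6 − 21.9) mm / (6/24 day) = +6.800 mm/day.
P = E + C − dPW/dt = 4.4 + (19.2) − (+6.800) = 16.8 mm/day.

P ≈ 16.8 mm/day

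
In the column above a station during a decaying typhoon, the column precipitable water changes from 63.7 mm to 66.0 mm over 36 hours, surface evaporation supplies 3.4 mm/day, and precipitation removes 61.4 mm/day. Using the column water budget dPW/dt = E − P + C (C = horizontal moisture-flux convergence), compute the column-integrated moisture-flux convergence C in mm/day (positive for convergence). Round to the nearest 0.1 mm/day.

C ≈ 59.5 mm/day

dPW/dt = (66.0 − 63.7) mm / (36/24 day) = +1.533 mm/day.
C = dPW/dt − E + P = (+1.533) − 3.4 + 61.4 = 59.5 mm/day.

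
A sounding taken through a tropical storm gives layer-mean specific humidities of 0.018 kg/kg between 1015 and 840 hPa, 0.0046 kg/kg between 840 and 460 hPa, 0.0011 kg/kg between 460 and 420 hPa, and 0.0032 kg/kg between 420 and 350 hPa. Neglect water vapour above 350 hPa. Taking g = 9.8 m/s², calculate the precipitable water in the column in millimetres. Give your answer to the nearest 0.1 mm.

Precipitable water is the column-integrated vapour mass per unit area: PW = (1/g) Σ q̄ Δp, with q in kg/kg and Δp in Pa (1 kg/m² of water = 1 mm).
Layer 1015–840 hPa: Δp = 175 hPa = 17500 Pa, q̄ = 0.018 kg/kg → 0.018 × 17500 / 9.8 = 32.14 mm
Layer 840–460 hPa: Δp = 380 hPa = 38000 Pa, q̄ = 0.0046 kg/kg → 0.0046 × 38000 / 9.8 = 17.84 mm
Layer 460–420 hPa: Δp = 40 hPa = 4000 Pa, q̄ = 0.0011 kg/kg → 0.0011 × 4000 / 9.8 = 0.45 mm
Layer 420–350 hPa: Δp = 70 hPa = 7000 Pa, q̄ = 0.0032 kg/kg → 0.0032 × 7000 / 9.8 = 2.29 mm
PW = 32.14 + 17.84 + 0.45 + 2.29 = 52.72 ≈ 52.7 mm.

PW ≈ 52.7 mm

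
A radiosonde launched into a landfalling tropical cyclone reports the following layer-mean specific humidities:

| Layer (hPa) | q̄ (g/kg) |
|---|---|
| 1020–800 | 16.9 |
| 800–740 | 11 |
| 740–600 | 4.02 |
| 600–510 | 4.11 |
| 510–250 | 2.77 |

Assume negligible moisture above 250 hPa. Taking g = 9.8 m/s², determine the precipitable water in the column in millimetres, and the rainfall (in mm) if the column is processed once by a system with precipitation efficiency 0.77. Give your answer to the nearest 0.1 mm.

PW ≈ 61.5 mm; rainfall ≈ 47.4 mm

Precipitable water is the column-integrated vapour mass per unit area: PW = (1/g) Σ q̄ Δp, with q in kg/kg and Δp in Pa (1 kg/m² of water = 1 mm).
Layer 1020–800 hPa: Δp = 220 hPa = 22000 Pa, q̄ = 0.0169 kg/kg → 0.0169 × 22000 / 9.8 = 37.94 mm
Layer 800–740 hPa: Δp = 60 hPa = 6000 Pa, q̄ = 0.011 kg/kg → 0.011 × 6000 / 9.8 = 6.73 mm
Layer 740–600 hPa: Δp = 140 hPa = 14000 Pa, q̄ = 0.00402 kg/kg → 0.00402 × 14000 / 9.8 = 5.74 mm
Layer 600–510 hPa: Δp = 90 hPa = 9000 Pa, q̄ = 0.00411 kg/kg → 0.00411 × 9000 / 9.8 = 3.77 mm
Layer 510–250 hPa: Δp = 260 hPa = 26000 Pa, q̄ = 0.00277 kg/kg → 0.00277 × 26000 / 9.8 = 7.35 mm
PW = 37.94 + 6.73 + 5.74 + 3.77 + 7.35 = 61.53 ≈ 61.5 mm.
Rainfall = ε × PW = 0.77 × 61.5 = 47.4 mm.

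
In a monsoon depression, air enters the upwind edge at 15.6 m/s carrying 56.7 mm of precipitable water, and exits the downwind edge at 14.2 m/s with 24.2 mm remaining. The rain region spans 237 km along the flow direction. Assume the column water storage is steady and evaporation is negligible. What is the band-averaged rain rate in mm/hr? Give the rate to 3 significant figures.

Column moisture flux per unit crosswind length is F = V × PW.
Inflow: F_in = 15.6 × 56.7 = 884.52 mm·m/s
Outflow: F_out = 14.2 × 24.2 = 343.64 mm·m/s
Steady-state rate R = (F_in − F_out)/L = (884.52 − 343.64) / 237000 m = 2.282e-03 mm/s.
R = 2.282e-03 × 3600 = 8.22 mm/hr.

R ≈ 8.22 mm/hr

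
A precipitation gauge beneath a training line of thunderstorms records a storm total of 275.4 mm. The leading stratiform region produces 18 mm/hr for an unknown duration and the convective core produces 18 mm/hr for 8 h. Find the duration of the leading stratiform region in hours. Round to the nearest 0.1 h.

duration ≈ 7.3 h

Known phases: 18 × 8 = 144 mm.
Remaining depth = 275.4 − 144 = 131.4 mm.
Duration = 131.4 / 18 = 7.3 h.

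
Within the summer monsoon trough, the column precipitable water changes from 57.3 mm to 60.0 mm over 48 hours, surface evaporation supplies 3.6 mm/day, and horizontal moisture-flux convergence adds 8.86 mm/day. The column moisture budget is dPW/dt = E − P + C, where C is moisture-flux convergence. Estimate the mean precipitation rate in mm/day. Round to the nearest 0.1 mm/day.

dPW/dt = (60.0 − 57.3) mm / (48/24 day) = +1.350 mm/day.
P = E + C − dPW/dt = 3.6 + (8.86) − (+1.350) = 11.1 mm/day.

P ≈ 11.1 mm/day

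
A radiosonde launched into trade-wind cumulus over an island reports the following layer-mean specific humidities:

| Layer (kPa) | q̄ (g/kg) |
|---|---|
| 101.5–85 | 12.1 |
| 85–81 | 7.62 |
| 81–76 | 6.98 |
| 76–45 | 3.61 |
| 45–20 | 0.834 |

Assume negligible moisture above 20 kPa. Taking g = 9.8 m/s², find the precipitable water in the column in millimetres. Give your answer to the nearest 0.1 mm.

Precipitable water is the column-integrated vapour mass per unit area: PW = (1/g) Σ q̄ Δp, with q in kg/kg and Δp in Pa (1 kg/m² of water = 1 mm).
Layer 101.5–85 kPa: Δp = 165 hPa = 16500 Pa, q̄ = 0.0121 kg/kg → 0.0121 × 16500 / 9.8 = 20.37 mm
Layer 85–81 kPa: Δp = 40 hPa = 4000 Pa, q̄ = 0.00762 kg/kg → 0.00762 × 4000 / 9.8 = 3.11 mm
Layer 81–76 kPa: Δp = 50 hPa = 5000 Pa, q̄ = 0.00698 kg/kg → 0.00698 × 5000 / 9.8 = 3.56 mm
Layer 76–45 kPa: Δp = 310 hPa = 31000 Pa, q̄ = 0.00361 kg/kg → 0.00361 × 31000 / 9.8 = 11.42 mm
Layer 45–20 kPa: Δp = 250 hPa = 25000 Pa, q̄ = 0.000834 kg/kg → 0.000834 × 25000 / 9.8 = 2.13 mm
PW = 20.37 + 3.11 + 3.56 + 11.42 + 2.13 = 40.59 ≈ 40.6 mm.

PW ≈ 40.6 mm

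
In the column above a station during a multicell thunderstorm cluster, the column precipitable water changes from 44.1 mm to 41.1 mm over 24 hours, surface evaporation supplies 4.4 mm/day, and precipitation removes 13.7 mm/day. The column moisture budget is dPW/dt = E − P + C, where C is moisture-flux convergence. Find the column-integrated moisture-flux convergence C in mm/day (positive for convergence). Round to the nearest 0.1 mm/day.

dPW/dt = (41.1 − 44.1) mm / (24/24 day) = -3.000 mm/day.
C = dPW/dt − E + P = (-3.000) − 4.4 + 13.7 = 6.3 mm/day.

C ≈ 6.3 mm/day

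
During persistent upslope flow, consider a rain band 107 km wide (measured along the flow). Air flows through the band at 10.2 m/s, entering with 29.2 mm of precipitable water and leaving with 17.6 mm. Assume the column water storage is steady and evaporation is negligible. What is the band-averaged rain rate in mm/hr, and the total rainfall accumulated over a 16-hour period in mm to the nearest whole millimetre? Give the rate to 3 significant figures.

R ≈ 3.98 mm/hr; total ≈ 64 mm

Column moisture flux per unit crosswind length is F = V × PW.
Inflow: F_in = 10.2 × 29.2 = 297.84 mm·m/s
Outflow: F_out = 10.2 × 17.6 = 179.52 mm·m/s
Steady-state rate R = (F_in − F_out)/L = (297.84 − 179.52) / 107000 m = 1.106e-03 mm/s.
R = 1.106e-03 × 3600 = 3.98 mm/hr.
Over 16 h: total = 3.98 × 16 = 63.68 ≈ 64 mm.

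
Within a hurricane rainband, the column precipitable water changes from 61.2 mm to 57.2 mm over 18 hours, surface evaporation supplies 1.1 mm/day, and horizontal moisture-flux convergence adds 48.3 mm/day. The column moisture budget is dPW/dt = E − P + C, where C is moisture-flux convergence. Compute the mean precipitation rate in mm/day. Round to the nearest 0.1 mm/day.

P ≈ 54.7 mm/day

dPW/dt = (57.2 − 61.2) mm / (18/24 day) = -5.333 mm/day.
P = E + C − dPW/dt = 1.1 + (48.3) − (-5.333) = 54.7 mm/day.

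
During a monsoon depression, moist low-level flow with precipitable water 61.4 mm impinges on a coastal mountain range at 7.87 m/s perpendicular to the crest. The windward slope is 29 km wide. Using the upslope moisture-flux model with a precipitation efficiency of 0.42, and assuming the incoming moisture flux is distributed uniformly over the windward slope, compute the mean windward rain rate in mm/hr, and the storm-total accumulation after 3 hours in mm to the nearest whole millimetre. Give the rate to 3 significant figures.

Incoming column moisture flux per unit ridge length: F = V × PW = 7.87 × 61.4 = 483.218 mm·m/s.
Spread over the 29 km slope with efficiency ε = 0.42: R = ε·F/W = 0.42 × 483.218 / 29000 m = 6.998e-03 mm/s.
R = 6.998e-03 × 3600 = 25.2 mm/hr.
Over 3 h: total = 25.2 × 3 = 75.6 ≈ 76 mm.

R ≈ 25.2 mm/hr; total ≈ 76 mm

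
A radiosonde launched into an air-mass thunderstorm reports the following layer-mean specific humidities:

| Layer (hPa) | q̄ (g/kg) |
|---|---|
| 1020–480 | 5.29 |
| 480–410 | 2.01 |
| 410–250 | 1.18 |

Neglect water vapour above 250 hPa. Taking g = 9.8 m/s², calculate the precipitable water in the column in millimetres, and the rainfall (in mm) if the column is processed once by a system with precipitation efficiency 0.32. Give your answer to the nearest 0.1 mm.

Precipitable water is the column-integrated vapour mass per unit area: PW = (1/g) Σ q̄ Δp, with q in kg/kg and Δp in Pa (1 kg/m² of water = 1 mm).
Layer 1020–480 hPa: Δp = 540 hPa = 54000 Pa, q̄ = 0.00529 kg/kg → 0.00529 × 54000 / 9.8 = 29.15 mm
Layer 480–410 hPa: Δp = 70 hPa = 7000 Pa, q̄ = 0.00201 kg/kg → 0.00201 × 7000 / 9.8 = 1.44 mm
Layer 410–250 hPa: Δp = 160 hPa = 16000 Pa, q̄ = 0.00118 kg/kg → 0.00118 × 16000 / 9.8 = 1.93 mm
PW = 29.15 + 1.44 + 1.93 = 32.52 ≈ 32.5 mm.
Rainfall = ε × PW = 0.32 × 32.5 = 10.4 mm.

PW ≈ 32.5 mm; rainfall ≈ 10.4 mm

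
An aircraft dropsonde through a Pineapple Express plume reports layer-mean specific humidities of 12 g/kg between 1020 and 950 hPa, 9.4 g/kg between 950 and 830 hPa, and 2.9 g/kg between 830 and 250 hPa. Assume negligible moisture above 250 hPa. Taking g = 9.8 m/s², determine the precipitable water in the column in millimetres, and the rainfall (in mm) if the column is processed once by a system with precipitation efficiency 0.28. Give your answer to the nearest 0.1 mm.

Precipitable water is the column-integrated vapour mass per unit area: PW = (1/g) Σ q̄ Δp, with q in kg/kg and Δp in Pa (1 kg/m² of water = 1 mm).
Layer 1020–950 hPa: Δp = 70 hPa = 7000 Pa, q̄ = 0.012 kg/kg → 0.012 × 7000 / 9.8 = 8.57 mm
Layer 950–830 hPa: Δp = 120 hPa = 12000 Pa, q̄ = 0.0094 kg/kg → 0.0094 × 12000 / 9.8 = 11.51 mm
Layer 830–250 hPa: Δp = 580 hPa = 58000 Pa, q̄ = 0.0029 kg/kg → 0.0029 × 58000 / 9.8 = 17.16 mm
PW = 8.57 + 11.51 + 17.16 = 37.24 ≈ 37.2 mm.
Rainfall = ε × PW = 0.28 × 37.2 = 10.4 mm.

PW ≈ 37.2 mm; rainfall ≈ 10.4 mm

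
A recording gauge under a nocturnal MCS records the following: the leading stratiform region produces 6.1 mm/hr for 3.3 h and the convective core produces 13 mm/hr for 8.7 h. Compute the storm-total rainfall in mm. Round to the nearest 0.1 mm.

total ≈ 133.2 mm

Total = Σ Rᵢ Δtᵢ = 6.1 × 3.3 + 13 × 8.7
      = 20.13 + 113.1 = 133.2 mm.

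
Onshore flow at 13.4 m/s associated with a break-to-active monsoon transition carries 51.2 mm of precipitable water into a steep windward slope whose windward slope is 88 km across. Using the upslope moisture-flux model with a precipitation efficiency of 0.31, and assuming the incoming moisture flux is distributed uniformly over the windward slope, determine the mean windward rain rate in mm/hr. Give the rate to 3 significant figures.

R ≈ 8.70 mm/hr

Incoming column moisture flux per unit ridge length: F = V × PW = 13.4 × 51.2 = 686.08 mm·m/s.
Spread over the 88 km slope with efficiency ε = 0.31: R = ε·F/W = 0.31 × 686.08 / 88000 m = 2.417e-03 mm/s.
R = 2.417e-03 × 3600 = 8.70 mm/hr.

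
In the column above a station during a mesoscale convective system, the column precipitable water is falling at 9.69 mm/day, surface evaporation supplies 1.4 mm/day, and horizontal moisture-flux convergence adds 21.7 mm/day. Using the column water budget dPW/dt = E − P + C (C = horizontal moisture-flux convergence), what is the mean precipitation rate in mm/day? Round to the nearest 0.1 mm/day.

P ≈ 32.8 mm/day

dPW/dt = -9.69 mm/day.
P = E + C − dPW/dt = 1.4 + (21.7) − (-9.69) = 32.8 mm/day.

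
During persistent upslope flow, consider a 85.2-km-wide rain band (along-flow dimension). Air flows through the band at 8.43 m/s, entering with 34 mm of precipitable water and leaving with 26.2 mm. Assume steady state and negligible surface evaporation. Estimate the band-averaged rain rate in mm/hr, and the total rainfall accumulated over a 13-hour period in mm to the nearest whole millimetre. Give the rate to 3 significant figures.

R ≈ 2.78 mm/hr; total ≈ 36 mm

Column moisture flux per unit crosswind length is F = V × PW.
Inflow: F_in = 8.43 × 34 = 286.62 mm·m/s
Outflow: F_out = 8.43 × 26.2 = 220.866 mm·m/s
Steady-state rate R = (F_in − F_out)/L = (286.62 − 220.866) / 85200 m = 7.718e-04 mm/s.
R = 7.718e-04 × 3600 = 2.78 mm/hr.
Over 13 h: total = 2.78 × 13 = 36.14 ≈ 36 mm.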